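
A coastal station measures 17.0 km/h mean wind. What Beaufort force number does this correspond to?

17.0 km/h = 4.7 m/s, which is Beaufort 3 (gentle breeze, 3.4–5.4 m/s).

Beaufort force 3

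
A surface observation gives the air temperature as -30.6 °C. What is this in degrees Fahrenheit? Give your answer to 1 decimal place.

-23.1 °F

°F = °C × 9/5 + 32 = -30.6 × 1.8 + 32 = -23.1 °F.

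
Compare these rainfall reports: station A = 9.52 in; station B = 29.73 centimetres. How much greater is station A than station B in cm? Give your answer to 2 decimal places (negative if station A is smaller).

-5.55 cm

station A: 9.52 in = 24.1808 cm.
Difference: 24.1808 − 29.7300 = -5.55 cm.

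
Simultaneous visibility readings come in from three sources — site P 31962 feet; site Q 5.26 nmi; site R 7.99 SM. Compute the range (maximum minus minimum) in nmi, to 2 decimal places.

1.68 nmi

site P: 31962 ft = 5.2603 nmi.
site R: 7.99 SM = 6.9431 nmi.
Spread: 6.9431 − 5.2600 = 1.68 nmi.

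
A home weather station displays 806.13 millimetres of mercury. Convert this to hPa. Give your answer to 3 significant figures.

1070 hPa

1 mmHg = 1.33322 hPa, so 806.13 × 1.33322 = 1070 hPa.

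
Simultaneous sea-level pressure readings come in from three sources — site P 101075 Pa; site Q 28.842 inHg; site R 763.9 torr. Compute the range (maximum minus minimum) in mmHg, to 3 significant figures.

site P: 101075 Pa = 758.125 mmHg.
site Q: 28.842 inHg = 732.587 mmHg.
Spread: 763.900 − 732.587 = 31.3 mmHg.

31.3 mmHg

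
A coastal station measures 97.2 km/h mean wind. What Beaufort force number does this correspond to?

97.2 km/h = 27.0 m/s, which is Beaufort 10 (storm, 24.5–28.4 m/s).

Beaufort force 10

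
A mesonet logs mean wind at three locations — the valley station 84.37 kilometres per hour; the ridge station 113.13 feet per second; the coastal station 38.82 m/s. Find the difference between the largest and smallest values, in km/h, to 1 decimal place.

the ridge station: 113.13 ft/s = 124.135 km/h.
the coastal station: 38.82 m/s = 139.752 km/h.
Spread: 139.752 − 84.370 = 55.4 km/h.

55.4 km/h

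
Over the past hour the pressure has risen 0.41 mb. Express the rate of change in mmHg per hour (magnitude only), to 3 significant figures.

0.308 mmHg per hour

0.41 mb / 1 h × 0.750062 mmHg/mb = 0.308 mmHg/h.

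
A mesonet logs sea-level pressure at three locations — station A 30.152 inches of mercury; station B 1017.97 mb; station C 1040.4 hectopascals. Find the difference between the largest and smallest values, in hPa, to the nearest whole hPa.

22 hPa

station A: 30.152 inHg = 1021.06 hPa.
station B: 1017.97 mb = 1017.97 hPa.
Spread: 1040.40 − 1017.97 = 22 hPa.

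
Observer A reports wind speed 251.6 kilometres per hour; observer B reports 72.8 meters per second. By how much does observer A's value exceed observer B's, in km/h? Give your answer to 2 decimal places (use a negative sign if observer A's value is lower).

observer B: 72.8 m/s = 262.0800 km/h.
Difference: 251.6000 − 262.0800 = -10.48 km/h.

-10.48 km/h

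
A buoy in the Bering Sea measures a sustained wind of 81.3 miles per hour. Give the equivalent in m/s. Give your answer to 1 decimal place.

1 mph = 0.44704 m/s, so 81.3 × 0.44704 = 36.3 m/s.

36.3 m/s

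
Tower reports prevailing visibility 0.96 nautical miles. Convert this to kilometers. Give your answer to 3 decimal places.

1 nmi = 1.852 km, so 0.96 × 1.852 = 1.778 km.

1.778 km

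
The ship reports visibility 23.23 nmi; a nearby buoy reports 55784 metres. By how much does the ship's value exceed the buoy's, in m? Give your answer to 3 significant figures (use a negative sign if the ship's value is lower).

the ship: 23.23 nmi = 43021.96 m.
Difference: 43021.96 − 55784.00 = -12800 m.

-12800 m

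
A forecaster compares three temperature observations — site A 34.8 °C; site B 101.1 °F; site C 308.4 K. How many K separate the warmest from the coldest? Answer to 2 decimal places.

3.59 K

site B: 101.1 °F = 38.389 °C.
site C: 308.4 K = 35.250 °C.
Spread: 38.389 − 34.800 = 3.589 °C.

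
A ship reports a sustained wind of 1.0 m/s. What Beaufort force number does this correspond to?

1.0 m/s lies in the Beaufort 1 band (light air, 0.3–1.5 m/s).

Beaufort force 1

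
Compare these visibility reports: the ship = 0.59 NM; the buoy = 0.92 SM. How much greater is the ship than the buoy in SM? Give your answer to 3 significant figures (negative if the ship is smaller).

-0.241 SM

the ship: 0.59 nmi = 0.67896 SM.
Difference: 0.67896 − 0.92000 = -0.241 SM.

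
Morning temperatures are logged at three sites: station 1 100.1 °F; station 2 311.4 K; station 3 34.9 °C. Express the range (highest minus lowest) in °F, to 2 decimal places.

6.03 °F

station 1: 100.1 °F = 37.833 °C.
station 2: 311.4 K = 38.250 °C.
Spread: 38.250 − 34.900 = 3.350 °C = 6.03 °F.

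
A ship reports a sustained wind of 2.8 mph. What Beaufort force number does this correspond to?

2.8 mph = 1.3 m/s, which is Beaufort 1 (light air, 0.3–1.5 m/s).

Beaufort force 1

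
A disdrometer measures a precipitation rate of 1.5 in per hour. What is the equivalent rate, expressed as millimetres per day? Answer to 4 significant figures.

1.5 in/hour × 25.4 mm/in × 24 hour/day = 914.4 mm/day.

914.4 mm/day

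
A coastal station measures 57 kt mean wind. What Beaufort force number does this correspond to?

57 kt lies in the Beaufort 11 band (violent storm, 56–63 kt).

Beaufort force 11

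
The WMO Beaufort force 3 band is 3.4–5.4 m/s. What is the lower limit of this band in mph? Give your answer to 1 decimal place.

7.6 mph

3.4–5.4 m/s × 2.237 = 7.6–12.1 mph.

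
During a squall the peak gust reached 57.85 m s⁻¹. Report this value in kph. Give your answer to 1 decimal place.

1 m/s = 3.6 km/h, so 57.85 × 3.6 = 208.3 km/h.

208.3 km/h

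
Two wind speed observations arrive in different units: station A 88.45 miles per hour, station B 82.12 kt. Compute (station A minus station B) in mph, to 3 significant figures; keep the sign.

-6.05 mph

station B: 82.12 kt = 94.5020 mph.
Difference: 88.4500 − 94.5020 = -6.05 mph.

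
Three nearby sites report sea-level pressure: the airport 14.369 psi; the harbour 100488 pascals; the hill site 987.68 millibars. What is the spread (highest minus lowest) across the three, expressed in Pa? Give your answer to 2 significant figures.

1700 Pa

the airport: 14.369 psi = 99070.77 Pa.
the hill site: 987.68 mb = 98768.00 Pa.
Spread: 100488.00 − 98768.00 = 1700 Pa.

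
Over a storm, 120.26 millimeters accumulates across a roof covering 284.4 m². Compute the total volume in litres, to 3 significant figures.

1 mm over 1 m² is 1 L, so volume = 120.26 × 284.4 = 34201.944 L ≈ 34200 L.

34200 litres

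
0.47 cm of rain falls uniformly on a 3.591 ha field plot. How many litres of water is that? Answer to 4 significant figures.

168800 litres

Depth: 0.47 cm × 10 = 4.7 mm.
Area: 3.591 ha = 35910 m².
1 mm over 1 m² is 1 L, so volume = 4.7 × 35910 = 168777 L ≈ 168800 L.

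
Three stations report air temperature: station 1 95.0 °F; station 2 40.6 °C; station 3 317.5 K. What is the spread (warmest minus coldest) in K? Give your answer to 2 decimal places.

9.35 K

station 1: 95.0 °F = 35.000 °C.
station 3: 317.5 K = 44.350 °C.
Spread: 44.350 − 35.000 = 9.350 °C.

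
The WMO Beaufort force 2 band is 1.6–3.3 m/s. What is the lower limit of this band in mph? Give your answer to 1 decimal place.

1.6–3.3 m/s × 2.237 = 3.6–7.4 mph.

3.6 mph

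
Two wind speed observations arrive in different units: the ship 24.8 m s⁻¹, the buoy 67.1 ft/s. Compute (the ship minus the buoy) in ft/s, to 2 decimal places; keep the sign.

the ship: 24.8 m/s = 81.3648 ft/s.
Difference: 81.3648 − 67.1000 = 14.26 ft/s.

14.26 ft/s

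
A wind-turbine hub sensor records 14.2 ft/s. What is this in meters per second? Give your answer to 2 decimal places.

1 ft/s = 0.3048 m/s, so 14.2 × 0.3048 = 4.33 m/s.

4.33 m/s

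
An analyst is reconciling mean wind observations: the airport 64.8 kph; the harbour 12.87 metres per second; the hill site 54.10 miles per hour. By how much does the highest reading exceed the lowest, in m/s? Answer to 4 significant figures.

11.31 m/s

the airport: 64.8 km/h = 18.0000 m/s.
the hill site: 54.10 mph = 24.1849 m/s.
Spread: 24.1849 − 12.8700 = 11.31 m/s.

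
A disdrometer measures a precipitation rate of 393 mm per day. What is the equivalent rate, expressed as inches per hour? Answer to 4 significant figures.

393 mm/day × 0.0393701 in/mm × 0.0416667 day/hour = 0.6447 in/hour.

0.6447 in/hour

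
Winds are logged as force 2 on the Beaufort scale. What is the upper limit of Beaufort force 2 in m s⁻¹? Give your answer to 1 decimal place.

Beaufort 2 (light breeze) spans 1.6–3.3 m/s.

3.3 m/s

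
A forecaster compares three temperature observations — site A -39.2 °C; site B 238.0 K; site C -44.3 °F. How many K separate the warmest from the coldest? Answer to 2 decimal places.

site B: 238.0 K = -35.150 °C.
site C: -44.3 °F = -42.389 °C.
Spread: (-35.150) − (-42.389) = 7.239 °C.

7.24 K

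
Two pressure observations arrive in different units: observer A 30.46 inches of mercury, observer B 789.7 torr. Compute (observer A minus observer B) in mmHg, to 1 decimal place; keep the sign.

-16.0 mmHg

observer A: 30.46 inHg = 773.684 mmHg.
Difference: 773.684 − 789.700 = -16.0 mmHg.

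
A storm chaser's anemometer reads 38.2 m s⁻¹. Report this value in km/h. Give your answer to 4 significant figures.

137.5 km/h

1 m/s = 3.6 km/h, so 38.2 × 3.6 = 137.5 km/h.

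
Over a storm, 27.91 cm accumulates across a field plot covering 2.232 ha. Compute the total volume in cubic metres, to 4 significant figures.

6230 cubic metres

Depth: 27.91 cm × 10 = 279.1 mm.
Area: 2.232 ha = 22320 m².
1 mm over 1 m² is 1 L, so volume = 279.1 × 22320 = 6229512 L = 6230 m³.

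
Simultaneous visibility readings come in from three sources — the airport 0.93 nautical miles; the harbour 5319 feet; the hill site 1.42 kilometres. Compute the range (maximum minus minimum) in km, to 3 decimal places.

the airport: 0.93 nmi = 1.72236 km.
the harbour: 5319 ft = 1.62123 km.
Spread: 1.72236 − 1.42000 = 0.302 km.

0.302 km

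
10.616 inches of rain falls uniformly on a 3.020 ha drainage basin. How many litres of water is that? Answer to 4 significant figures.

8143000 litres

Depth: 10.616 in × 25.4 = 269.6464 mm.
Area: 3.020 ha = 30200 m².
1 mm over 1 m² is 1 L, so volume = 269.6464 × 30200 = 8143321.3 L ≈ 8143000 L.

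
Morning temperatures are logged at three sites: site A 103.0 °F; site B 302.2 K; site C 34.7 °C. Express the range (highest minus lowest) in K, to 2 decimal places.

site A: 103.0 °F = 39.444 °C.
site B: 302.2 K = 29.050 °C.
Spread: 39.444 − 29.050 = 10.394 °C.

10.39 K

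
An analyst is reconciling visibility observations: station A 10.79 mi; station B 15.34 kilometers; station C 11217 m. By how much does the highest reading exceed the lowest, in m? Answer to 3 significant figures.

station A: 10.79 SM = 17364.82 m.
station B: 15.34 km = 15340.00 m.
Spread: 17364.82 − 11217.00 = 6150 m.

6150 m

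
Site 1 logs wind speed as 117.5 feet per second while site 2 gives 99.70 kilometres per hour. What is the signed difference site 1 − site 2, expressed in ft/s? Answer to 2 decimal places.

site 2: 99.70 km/h = 90.8610 ft/s.
Difference: 117.5000 − 90.8610 = 26.64 ft/s.

26.64 ft/s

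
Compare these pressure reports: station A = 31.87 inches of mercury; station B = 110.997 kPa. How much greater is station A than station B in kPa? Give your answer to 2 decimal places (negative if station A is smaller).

station A: 31.87 inHg = 107.9242 kPa.
Difference: 107.9242 − 110.9970 = -3.07 kPa.

-3.07 kPa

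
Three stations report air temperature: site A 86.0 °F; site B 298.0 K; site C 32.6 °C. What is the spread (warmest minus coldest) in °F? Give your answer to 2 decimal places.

site A: 86.0 °F = 30.000 °C.
site B: 298.0 K = 24.850 °C.
Spread: 32.600 − 24.850 = 7.750 °C = 13.95 °F.

13.95 °F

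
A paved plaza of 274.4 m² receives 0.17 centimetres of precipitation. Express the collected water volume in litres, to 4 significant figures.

466.5 litres

Depth: 0.17 cm × 10 = 1.7 mm.
1 mm over 1 m² is 1 L, so volume = 1.7 × 274.4 = 466.48 L ≈ 466.5 L.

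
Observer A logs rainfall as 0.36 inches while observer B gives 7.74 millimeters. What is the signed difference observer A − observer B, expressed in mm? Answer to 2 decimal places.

1.40 mm

observer A: 0.36 in = 9.1440 mm.
Difference: 9.1440 − 7.7400 = 1.40 mm.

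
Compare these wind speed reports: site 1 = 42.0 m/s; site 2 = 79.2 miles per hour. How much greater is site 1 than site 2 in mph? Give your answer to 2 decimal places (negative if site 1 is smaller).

site 1: 42.0 m/s = 93.9513 mph.
Difference: 93.9513 − 79.2000 = 14.75 mph.

14.75 mph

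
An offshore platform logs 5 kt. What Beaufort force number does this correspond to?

5 kt lies in the Beaufort 2 band (light breeze, 4–6 kt).

Beaufort force 2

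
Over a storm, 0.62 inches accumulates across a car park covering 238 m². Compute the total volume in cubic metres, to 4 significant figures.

3.748 cubic metres

Depth: 0.62 in × 25.4 = 15.748 mm.
1 mm over 1 m² is 1 L, so volume = 15.748 × 238 = 3748.024 L = 3.748 m³.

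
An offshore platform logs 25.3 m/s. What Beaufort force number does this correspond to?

Beaufort force 10

25.3 m/s lies in the Beaufort 10 band (storm, 24.5–28.4 m/s).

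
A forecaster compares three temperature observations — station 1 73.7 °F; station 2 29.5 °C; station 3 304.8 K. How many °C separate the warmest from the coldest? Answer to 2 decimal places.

8.48 °C

station 1: 73.7 °F = 23.167 °C.
station 3: 304.8 K = 31.650 °C.
Spread: 31.650 − 23.167 = 8.483 °C.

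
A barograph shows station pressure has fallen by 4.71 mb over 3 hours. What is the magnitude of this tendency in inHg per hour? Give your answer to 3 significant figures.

4.71 mb / 3 h × 0.02953 inHg/mb = 0.0464 inHg/h.

0.0464 inHg per hour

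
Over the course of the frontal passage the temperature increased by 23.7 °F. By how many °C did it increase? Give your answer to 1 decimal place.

13.2 °C

For a temperature change the 32° offset cancels: Δ°C = 23.7 × 0.5556 = 13.2 °C.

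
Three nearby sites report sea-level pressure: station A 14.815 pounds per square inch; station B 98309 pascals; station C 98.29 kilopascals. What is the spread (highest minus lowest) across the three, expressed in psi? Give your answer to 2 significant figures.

station B: 98309 Pa = 14.2585 psi.
station C: 98.29 kPa = 14.2558 psi.
Spread: 14.8150 − 14.2558 = 0.56 psi.

0.56 psi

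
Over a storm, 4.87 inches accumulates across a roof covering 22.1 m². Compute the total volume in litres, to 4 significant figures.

2734 litres

Depth: 4.87 in × 25.4 = 123.698 mm.
1 mm over 1 m² is 1 L, so volume = 123.698 × 22.1 = 2733.7258 L ≈ 2734 L.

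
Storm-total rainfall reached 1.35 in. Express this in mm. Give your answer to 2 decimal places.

1 in = 25.4 mm, so 1.35 × 25.4 = 34.29 mm.

34.29 mm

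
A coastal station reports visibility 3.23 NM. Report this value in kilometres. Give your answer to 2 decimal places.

1 nmi = 1.852 km, so 3.23 × 1.852 = 5.98 km.

5.98 km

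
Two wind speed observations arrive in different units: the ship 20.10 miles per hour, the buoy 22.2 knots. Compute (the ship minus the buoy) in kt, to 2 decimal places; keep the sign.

-4.73 kt

the ship: 20.10 mph = 17.4664 kt.
Difference: 17.4664 − 22.2000 = -4.73 kt.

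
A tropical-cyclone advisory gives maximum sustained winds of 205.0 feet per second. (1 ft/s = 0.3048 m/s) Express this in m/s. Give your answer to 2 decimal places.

1 ft/s = 0.3048 m/s, so 205.0 × 0.3048 = 62.48 m/s.

62.48 m/s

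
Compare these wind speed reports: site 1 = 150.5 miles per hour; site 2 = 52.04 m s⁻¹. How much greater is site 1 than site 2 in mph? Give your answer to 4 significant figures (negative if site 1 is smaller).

34.09 mph

site 2: 52.04 m/s = 116.4102 mph.
Difference: 150.5000 − 116.4102 = 34.09 mph.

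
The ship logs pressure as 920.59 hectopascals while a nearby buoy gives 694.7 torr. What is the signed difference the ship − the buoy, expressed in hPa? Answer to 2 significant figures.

the buoy: 694.7 mmHg = 926.191 hPa.
Difference: 920.590 − 926.191 = -5.6 hPa.

-5.6 hPa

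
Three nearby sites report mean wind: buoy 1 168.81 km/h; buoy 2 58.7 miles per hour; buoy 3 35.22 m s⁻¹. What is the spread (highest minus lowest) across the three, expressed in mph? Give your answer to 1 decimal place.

buoy 1: 168.81 km/h = 104.894 mph.
buoy 3: 35.22 m/s = 78.785 mph.
Spread: 104.894 − 58.700 = 46.2 mph.

46.2 mph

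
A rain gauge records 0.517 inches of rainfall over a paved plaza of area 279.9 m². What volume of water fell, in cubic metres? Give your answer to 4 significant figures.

3.676 cubic metres

Depth: 0.517 in × 25.4 = 13.1318 mm.
1 mm over 1 m² is 1 L, so volume = 13.1318 × 279.9 = 3675.5908 L = 3.676 m³.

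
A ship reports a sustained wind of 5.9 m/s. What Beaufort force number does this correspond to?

Beaufort force 4

5.9 m/s lies in the Beaufort 4 band (moderate breeze, 5.5–7.9 m/s).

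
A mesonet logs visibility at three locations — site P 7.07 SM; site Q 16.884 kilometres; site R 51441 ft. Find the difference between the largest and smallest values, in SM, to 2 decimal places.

3.42 SM

site Q: 16.884 km = 10.4912 SM.
site R: 51441 ft = 9.7426 SM.
Spread: 10.4912 − 7.0700 = 3.42 SM.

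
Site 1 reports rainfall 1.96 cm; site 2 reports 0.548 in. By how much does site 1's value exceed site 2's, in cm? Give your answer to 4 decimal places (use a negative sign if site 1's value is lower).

0.5681 cm

site 2: 0.548 in = 1.391920 cm.
Difference: 1.960000 − 1.391920 = 0.5681 cm.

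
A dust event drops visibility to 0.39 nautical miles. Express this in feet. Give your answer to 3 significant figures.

1 nmi = 6076.12 ft, so 0.39 × 6076.12 = 2370 ft.

2370 ft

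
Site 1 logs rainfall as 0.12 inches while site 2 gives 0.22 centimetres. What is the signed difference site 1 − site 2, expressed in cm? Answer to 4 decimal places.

0.0848 cm

site 1: 0.12 in = 0.304800 cm.
Difference: 0.304800 − 0.220000 = 0.0848 cm.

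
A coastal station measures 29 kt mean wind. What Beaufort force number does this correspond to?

Beaufort force 7

29 kt lies in the Beaufort 7 band (near gale, 28–33 kt).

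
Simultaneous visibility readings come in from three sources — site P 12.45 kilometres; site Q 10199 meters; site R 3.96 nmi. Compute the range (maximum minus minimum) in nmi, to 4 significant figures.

2.762 nmi

site P: 12.45 km = 6.72246 nmi.
site Q: 10199 m = 5.50702 nmi.
Spread: 6.72246 − 3.96000 = 2.762 nmi.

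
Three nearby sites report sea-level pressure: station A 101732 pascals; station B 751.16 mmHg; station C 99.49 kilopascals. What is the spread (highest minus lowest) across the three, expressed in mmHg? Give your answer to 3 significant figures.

16.8 mmHg

station A: 101732 Pa = 763.053 mmHg.
station C: 99.49 kPa = 746.236 mmHg.
Spread: 763.053 − 746.236 = 16.8 mmHg.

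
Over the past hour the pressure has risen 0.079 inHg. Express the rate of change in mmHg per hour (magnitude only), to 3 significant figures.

0.079 inHg / 1 h × 25.4 mmHg/inHg = 2.01 mmHg/h.

2.01 mmHg per hour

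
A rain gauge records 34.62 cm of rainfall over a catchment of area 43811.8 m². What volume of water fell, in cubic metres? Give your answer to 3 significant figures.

15200 cubic metres

Depth: 34.62 cm × 10 = 346.2 mm.
1 mm over 1 m² is 1 L, so volume = 346.2 × 43811.8 = 15167645 L = 15200 m³.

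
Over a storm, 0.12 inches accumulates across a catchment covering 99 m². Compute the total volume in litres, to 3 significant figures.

Depth: 0.12 in × 25.4 = 3.048 mm.
1 mm over 1 m² is 1 L, so volume = 3.048 × 99 = 301.752 L ≈ 302 L.

302 litres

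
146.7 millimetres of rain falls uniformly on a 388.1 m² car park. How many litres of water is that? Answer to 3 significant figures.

1 mm over 1 m² is 1 L, so volume = 146.7 × 388.1 = 56934.27 L ≈ 56900 L.

56900 litres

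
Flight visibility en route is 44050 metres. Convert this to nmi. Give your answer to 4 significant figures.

23.79 nmi

1 m = 0.000539957 nmi, so 44050 × 0.000539957 = 23.79 nmi.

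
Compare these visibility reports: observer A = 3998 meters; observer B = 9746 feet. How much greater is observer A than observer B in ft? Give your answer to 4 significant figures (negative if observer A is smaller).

observer A: 3998 m = 13116.80 ft.
Difference: 13116.80 − 9746.00 = 3371 ft.

3371 ft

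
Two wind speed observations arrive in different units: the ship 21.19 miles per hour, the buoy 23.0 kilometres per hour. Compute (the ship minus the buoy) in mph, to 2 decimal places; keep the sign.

the buoy: 23.0 km/h = 14.2915 mph.
Difference: 21.1900 − 14.2915 = 6.90 mph.

6.90 mph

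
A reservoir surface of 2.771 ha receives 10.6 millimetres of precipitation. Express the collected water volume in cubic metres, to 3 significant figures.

Area: 2.771 ha = 27710 m².
1 mm over 1 m² is 1 L, so volume = 10.6 × 27710 = 293726 L = 294 m³.

294 cubic metres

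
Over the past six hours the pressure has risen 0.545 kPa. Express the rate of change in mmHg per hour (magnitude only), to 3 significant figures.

0.681 mmHg per hour

0.545 kPa / 6 h × 7.50062 mmHg/kPa = 0.681 mmHg/h.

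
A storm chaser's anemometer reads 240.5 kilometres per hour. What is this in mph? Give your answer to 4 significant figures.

1 km/h = 0.621371 mph, so 240.5 × 0.621371 = 149.4 mph.

149.4 mph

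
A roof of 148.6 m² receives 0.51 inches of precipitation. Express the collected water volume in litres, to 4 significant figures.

Depth: 0.51 in × 25.4 = 12.954 mm.
1 mm over 1 m² is 1 L, so volume = 12.954 × 148.6 = 1924.9644 L ≈ 1925 L.

1925 litres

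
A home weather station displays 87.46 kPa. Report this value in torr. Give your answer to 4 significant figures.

656.0 mmHg

1 kPa = 7.50062 mmHg, so 87.46 × 7.50062 = 656.0 mmHg.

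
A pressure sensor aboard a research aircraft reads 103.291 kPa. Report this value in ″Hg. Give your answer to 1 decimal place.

1 kPa = 0.2953 inHg, so 103.291 × 0.2953 = 30.5 inHg.

30.5 inHg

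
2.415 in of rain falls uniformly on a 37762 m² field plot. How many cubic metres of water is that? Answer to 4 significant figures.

Depth: 2.415 in × 25.4 = 61.341 mm.
1 mm over 1 m² is 1 L, so volume = 61.341 × 37762 = 2316358.8 L = 2316 m³.

2316 cubic metres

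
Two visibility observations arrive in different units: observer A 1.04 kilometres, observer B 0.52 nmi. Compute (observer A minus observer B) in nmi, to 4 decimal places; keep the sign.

0.0416 nmi

observer A: 1.04 km = 0.561555 nmi.
Difference: 0.561555 − 0.520000 = 0.0416 nmi.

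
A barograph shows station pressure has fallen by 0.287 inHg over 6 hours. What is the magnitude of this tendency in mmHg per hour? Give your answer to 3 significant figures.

1.21 mmHg per hour

0.287 inHg / 6 h × 25.4 mmHg/inHg = 1.21 mmHg/h.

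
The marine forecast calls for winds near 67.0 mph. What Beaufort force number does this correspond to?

67.0 mph = 30.0 m/s, which is Beaufort 11 (violent storm, 28.5–32.6 m/s).

Beaufort force 11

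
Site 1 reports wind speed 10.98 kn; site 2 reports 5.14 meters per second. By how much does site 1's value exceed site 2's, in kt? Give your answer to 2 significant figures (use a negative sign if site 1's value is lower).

0.99 kt

site 2: 5.14 m/s = 9.9914 kt.
Difference: 10.9800 − 9.9914 = 0.99 kt.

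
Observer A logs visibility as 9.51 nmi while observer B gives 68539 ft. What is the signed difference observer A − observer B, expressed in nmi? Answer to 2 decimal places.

-1.77 nmi

observer B: 68539 ft = 11.2801 nmi.
Difference: 9.5100 − 11.2801 = -1.77 nmi.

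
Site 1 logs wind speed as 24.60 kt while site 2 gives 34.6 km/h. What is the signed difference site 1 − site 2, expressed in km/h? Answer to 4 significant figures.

10.96 km/h

site 1: 24.60 kt = 45.5592 km/h.
Difference: 45.5592 − 34.6000 = 10.96 km/h.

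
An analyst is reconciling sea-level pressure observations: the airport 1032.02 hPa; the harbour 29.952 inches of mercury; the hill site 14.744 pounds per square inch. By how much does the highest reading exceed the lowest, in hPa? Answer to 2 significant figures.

the harbour: 29.952 inHg = 1014.29 hPa.
the hill site: 14.744 psi = 1016.56 hPa.
Spread: 1032.02 − 1014.29 = 18 hPa.

18 hPa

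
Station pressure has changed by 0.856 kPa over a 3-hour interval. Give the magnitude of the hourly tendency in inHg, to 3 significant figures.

0.0843 inHg per hour

0.856 kPa / 3 h × 0.2953 inHg/kPa = 0.0843 inHg/h.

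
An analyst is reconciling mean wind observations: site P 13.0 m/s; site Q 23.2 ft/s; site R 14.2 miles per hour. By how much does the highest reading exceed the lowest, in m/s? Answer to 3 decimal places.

6.652 m/s

site Q: 23.2 ft/s = 7.07136 m/s.
site R: 14.2 mph = 6.34797 m/s.
Spread: 13.00000 − 6.34797 = 6.652 m/s.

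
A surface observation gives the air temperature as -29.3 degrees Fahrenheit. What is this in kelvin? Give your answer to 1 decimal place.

239.1 K

First to °C: -34.06 °C.
Then to K: 239.1 K.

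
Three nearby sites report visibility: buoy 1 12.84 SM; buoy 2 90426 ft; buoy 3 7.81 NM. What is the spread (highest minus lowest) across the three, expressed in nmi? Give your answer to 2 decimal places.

7.07 nmi

buoy 1: 12.84 SM = 11.1577 nmi.
buoy 2: 90426 ft = 14.8822 nmi.
Spread: 14.8822 − 7.8100 = 7.07 nmi.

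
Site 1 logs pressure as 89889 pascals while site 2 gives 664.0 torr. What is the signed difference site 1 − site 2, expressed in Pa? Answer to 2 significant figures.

1400 Pa

site 2: 664.0 mmHg = 88526.07 Pa.
Difference: 89889.00 − 88526.07 = 1400 Pa.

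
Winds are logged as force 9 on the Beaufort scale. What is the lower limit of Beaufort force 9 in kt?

Beaufort 9 (strong gale) spans 41–47 knots.

41 kt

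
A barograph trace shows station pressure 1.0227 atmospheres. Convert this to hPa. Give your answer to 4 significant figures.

1 atm = 1013.25 hPa, so 1.0227 × 1013.25 = 1036 hPa.

1036 hPa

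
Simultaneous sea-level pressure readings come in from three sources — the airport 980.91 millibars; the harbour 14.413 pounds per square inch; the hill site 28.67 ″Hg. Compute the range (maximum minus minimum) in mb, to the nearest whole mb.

23 mb

the harbour: 14.413 psi = 993.74 mb.
the hill site: 28.67 inHg = 970.88 mb.
Spread: 993.74 − 970.88 = 23 mb.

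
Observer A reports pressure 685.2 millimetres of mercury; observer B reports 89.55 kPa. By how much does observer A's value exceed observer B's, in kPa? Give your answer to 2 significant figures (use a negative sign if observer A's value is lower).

observer A: 685.2 mmHg = 91.352 kPa.
Difference: 91.352 − 89.550 = 1.8 kPa.

1.8 kPa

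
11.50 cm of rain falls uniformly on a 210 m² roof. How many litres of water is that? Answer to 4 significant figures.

Depth: 11.50 cm × 10 = 115 mm.
1 mm over 1 m² is 1 L, so volume = 115 × 210 = 24150 L.

24150 litres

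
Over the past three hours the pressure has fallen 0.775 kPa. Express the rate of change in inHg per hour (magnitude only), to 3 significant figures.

0.0763 inHg per hour

0.775 kPa / 3 h × 0.2953 inHg/kPa = 0.0763 inHg/h.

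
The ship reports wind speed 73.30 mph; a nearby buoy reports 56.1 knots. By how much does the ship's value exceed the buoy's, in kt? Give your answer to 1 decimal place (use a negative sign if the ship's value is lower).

the ship: 73.30 mph = 63.696 kt.
Difference: 63.696 − 56.100 = 7.6 kt.

7.6 kt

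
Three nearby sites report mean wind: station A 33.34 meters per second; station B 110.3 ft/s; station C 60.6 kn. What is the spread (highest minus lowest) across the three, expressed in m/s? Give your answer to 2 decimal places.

2.44 m/s

station B: 110.3 ft/s = 33.6194 m/s.
station C: 60.6 kt = 31.1753 m/s.
Spread: 33.6194 − 31.1753 = 2.44 m/s.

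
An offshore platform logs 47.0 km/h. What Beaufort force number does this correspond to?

47.0 km/h = 13.1 m/s, which is Beaufort 6 (strong breeze, 10.8–13.8 m/s).

Beaufort force 6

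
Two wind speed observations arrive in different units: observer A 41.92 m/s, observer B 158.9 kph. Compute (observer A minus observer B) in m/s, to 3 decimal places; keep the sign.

-2.219 m/s

observer B: 158.9 km/h = 44.13889 m/s.
Difference: 41.92000 − 44.13889 = -2.219 m/s.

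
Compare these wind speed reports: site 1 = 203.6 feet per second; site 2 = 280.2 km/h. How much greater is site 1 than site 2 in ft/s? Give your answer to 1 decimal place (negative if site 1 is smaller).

-51.8 ft/s

site 2: 280.2 km/h = 255.359 ft/s.
Difference: 203.600 − 255.359 = -51.8 ft/s.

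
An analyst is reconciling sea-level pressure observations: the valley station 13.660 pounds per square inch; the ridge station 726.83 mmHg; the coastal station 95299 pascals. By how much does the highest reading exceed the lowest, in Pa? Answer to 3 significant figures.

the valley station: 13.660 psi = 94182.38 Pa.
the ridge station: 726.83 mmHg = 96902.71 Pa.
Spread: 96902.71 − 94182.38 = 2720 Pa.

2720 Pa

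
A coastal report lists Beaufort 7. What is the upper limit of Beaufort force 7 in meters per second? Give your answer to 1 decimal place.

Beaufort 7 (near gale) spans 13.9–17.1 m/s.

17.1 m/s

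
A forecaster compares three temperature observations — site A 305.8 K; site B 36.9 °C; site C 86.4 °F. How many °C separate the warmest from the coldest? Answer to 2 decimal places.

6.68 °C

site A: 305.8 K = 32.650 °C.
site C: 86.4 °F = 30.222 °C.
Spread: 36.900 − 30.222 = 6.678 °C.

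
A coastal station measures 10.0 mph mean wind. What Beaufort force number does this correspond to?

Beaufort force 3

10.0 mph = 4.5 m/s, which is Beaufort 3 (gentle breeze, 3.4–5.4 m/s).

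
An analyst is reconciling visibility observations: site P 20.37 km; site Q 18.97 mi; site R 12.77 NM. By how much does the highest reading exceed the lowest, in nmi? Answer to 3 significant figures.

5.49 nmi

site P: 20.37 km = 10.9989 nmi.
site Q: 18.97 SM = 16.4845 nmi.
Spread: 16.4845 − 10.9989 = 5.49 nmi.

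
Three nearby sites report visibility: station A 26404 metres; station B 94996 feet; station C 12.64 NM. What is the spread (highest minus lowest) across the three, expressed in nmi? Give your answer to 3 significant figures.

2.99 nmi

station A: 26404 m = 14.2570 nmi.
station B: 94996 ft = 15.6343 nmi.
Spread: 15.6343 − 12.6400 = 2.99 nmi.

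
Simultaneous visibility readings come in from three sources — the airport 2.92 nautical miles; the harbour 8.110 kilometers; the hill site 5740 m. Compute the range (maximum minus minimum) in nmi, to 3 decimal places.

1.459 nmi

the harbour: 8.110 km = 4.37905 nmi.
the hill site: 5740 m = 3.09935 nmi.
Spread: 4.37905 − 2.92000 = 1.459 nmi.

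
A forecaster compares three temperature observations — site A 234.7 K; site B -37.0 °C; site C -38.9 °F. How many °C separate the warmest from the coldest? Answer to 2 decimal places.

site A: 234.7 K = -38.450 °C.
site C: -38.9 °F = -39.389 °C.
Spread: (-37.000) − (-39.389) = 2.389 °C.

2.39 °C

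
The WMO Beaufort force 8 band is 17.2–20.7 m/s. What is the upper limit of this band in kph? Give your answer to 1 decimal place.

74.5 km/h

17.2–20.7 m/s × 3.6 = 61.9–74.5 km/h.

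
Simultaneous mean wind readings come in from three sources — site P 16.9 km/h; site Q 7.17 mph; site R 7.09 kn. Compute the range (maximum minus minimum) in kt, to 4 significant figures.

site P: 16.9 km/h = 9.12527 kt.
site Q: 7.17 mph = 6.23056 kt.
Spread: 9.12527 − 6.23056 = 2.895 kt.

2.895 kt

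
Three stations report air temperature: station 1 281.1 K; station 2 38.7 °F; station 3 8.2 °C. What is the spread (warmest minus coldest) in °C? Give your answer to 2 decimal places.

station 1: 281.1 K = 7.950 °C.
station 2: 38.7 °F = 3.722 °C.
Spread: 8.200 − 3.722 = 4.478 °C.

4.48 °C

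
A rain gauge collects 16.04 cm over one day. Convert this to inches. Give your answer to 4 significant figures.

1 cm = 0.393701 in, so 16.04 × 0.393701 = 6.315 in.

6.315 in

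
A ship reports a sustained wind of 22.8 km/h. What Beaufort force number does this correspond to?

22.8 km/h = 6.3 m/s, which is Beaufort 4 (moderate breeze, 5.5–7.9 m/s).

Beaufort force 4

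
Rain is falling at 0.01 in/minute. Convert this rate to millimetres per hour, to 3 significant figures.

15.2 mm/hour

0.01 in/minute × 25.4 mm/in × 60 minute/hour = 15.2 mm/hour.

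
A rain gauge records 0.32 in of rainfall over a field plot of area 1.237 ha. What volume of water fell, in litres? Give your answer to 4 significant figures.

Depth: 0.32 in × 25.4 = 8.128 mm.
Area: 1.237 ha = 12370 m².
1 mm over 1 m² is 1 L, so volume = 8.128 × 12370 = 100543.36 L ≈ 100500 L.

100500 litres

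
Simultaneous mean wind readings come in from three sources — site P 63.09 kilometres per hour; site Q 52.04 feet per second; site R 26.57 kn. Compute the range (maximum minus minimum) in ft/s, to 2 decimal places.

site P: 63.09 km/h = 57.4967 ft/s.
site R: 26.57 kt = 44.8451 ft/s.
Spread: 57.4967 − 44.8451 = 12.65 ft/s.

12.65 ft/s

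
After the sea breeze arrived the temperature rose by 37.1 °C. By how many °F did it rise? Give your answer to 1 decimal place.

66.8 °F

A change of 1 °C equals a change of 1.8 °F: Δ°F = 37.1 × 1.8 = 66.8 °F.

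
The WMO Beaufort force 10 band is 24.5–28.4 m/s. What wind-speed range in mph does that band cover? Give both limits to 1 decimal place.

54.8 to 63.5 mph

24.5–28.4 m/s × 2.237 = 54.8–63.5 mph.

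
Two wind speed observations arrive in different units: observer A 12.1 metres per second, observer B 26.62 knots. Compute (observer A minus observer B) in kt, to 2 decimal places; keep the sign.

-3.10 kt

observer A: 12.1 m/s = 23.5205 kt.
Difference: 23.5205 − 26.6200 = -3.10 kt.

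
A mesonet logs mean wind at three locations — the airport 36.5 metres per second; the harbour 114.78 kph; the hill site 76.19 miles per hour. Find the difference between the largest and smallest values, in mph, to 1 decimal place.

the airport: 36.5 m/s = 81.648 mph.
the harbour: 114.78 km/h = 71.321 mph.
Spread: 81.648 − 71.321 = 10.3 mph.

10.3 mph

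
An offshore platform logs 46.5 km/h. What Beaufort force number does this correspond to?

46.5 km/h = 12.9 m/s, which is Beaufort 6 (strong breeze, 10.8–13.8 m/s).

Beaufort force 6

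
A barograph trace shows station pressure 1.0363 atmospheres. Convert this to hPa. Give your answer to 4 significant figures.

1050 hPa

1 atm = 1013.25 hPa, so 1.0363 × 1013.25 = 1050 hPa.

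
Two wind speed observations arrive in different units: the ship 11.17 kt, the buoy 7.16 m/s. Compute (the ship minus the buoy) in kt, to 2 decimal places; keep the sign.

the buoy: 7.16 m/s = 13.9179 kt.
Difference: 11.1700 − 13.9179 = -2.75 kt.

-2.75 kt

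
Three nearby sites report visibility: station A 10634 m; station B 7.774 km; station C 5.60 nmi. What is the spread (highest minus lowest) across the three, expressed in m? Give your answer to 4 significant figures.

2860 m

station B: 7.774 km = 7774.00 m.
station C: 5.60 nmi = 10371.20 m.
Spread: 10634.00 − 7774.00 = 2860 m.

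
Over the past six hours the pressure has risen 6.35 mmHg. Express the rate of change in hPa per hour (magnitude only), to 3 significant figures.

1.41 hPa per hour

6.35 mmHg / 6 h × 1.33322 hPa/mmHg = 1.41 hPa/h.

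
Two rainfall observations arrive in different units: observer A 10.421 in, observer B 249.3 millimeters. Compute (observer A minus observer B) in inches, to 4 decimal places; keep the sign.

observer B: 249.3 mm = 9.814961 in.
Difference: 10.421000 − 9.814961 = 0.6060 in.

0.6060 in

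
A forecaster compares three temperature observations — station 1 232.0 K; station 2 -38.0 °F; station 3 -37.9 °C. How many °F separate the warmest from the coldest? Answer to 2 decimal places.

5.85 °F

station 1: 232.0 K = -41.150 °C.
station 2: -38.0 °F = -38.889 °C.
Spread: (-37.900) − (-41.150) = 3.250 °C = 5.85 °F.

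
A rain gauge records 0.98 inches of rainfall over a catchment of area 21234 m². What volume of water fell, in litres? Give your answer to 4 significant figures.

Depth: 0.98 in × 25.4 = 24.892 mm.
1 mm over 1 m² is 1 L, so volume = 24.892 × 21234 = 528556.73 L ≈ 528600 L.

528600 litres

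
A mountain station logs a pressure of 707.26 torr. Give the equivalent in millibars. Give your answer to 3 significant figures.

943 mb

1 mmHg = 1.33322 mb, so 707.26 × 1.33322 = 943 mb.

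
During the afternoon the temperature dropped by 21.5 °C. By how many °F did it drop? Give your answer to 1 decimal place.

For a temperature change the 32° offset cancels: Δ°F = 21.5 × 1.8 = 38.7 °F.

38.7 °F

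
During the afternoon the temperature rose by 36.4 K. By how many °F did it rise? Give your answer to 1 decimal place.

65.5 °F

For a temperature change the 32° offset cancels: Δ°F = 36.4 × 1.8 = 65.5 °F.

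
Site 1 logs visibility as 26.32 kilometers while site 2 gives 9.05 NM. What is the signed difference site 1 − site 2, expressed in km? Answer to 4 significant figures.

site 2: 9.05 nmi = 16.76060 km.
Difference: 26.32000 − 16.76060 = 9.559 km.

9.559 km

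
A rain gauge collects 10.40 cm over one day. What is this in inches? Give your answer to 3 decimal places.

1 cm = 0.393701 in, so 10.40 × 0.393701 = 4.094 in.

4.094 in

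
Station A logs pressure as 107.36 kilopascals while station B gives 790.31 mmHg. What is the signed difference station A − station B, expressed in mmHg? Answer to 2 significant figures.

station A: 107.36 kPa = 805.27 mmHg.
Difference: 805.27 − 790.31 = 15 mmHg.

15 mmHg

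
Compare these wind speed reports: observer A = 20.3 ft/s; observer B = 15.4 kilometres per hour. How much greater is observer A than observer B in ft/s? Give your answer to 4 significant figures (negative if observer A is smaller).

observer B: 15.4 km/h = 14.03470 ft/s.
Difference: 20.30000 − 14.03470 = 6.265 ft/s.

6.265 ft/s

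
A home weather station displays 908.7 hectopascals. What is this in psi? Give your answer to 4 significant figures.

13.18 psi

1 hPa = 0.0145038 psi, so 908.7 × 0.0145038 = 13.18 psi.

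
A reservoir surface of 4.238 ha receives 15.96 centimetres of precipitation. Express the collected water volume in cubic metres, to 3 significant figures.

6760 cubic metres

Depth: 15.96 cm × 10 = 159.6 mm.
Area: 4.238 ha = 42380 m².
1 mm over 1 m² is 1 L, so volume = 159.6 × 42380 = 6763848 L = 6760 m³.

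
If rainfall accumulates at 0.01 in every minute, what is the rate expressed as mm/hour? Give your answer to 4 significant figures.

0.01 in/minute × 25.4 mm/in × 60 minute/hour = 15.24 mm/hour.

15.24 mm/hour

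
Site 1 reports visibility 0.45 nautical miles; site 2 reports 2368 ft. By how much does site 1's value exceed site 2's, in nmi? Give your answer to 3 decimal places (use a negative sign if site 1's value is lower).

0.060 nmi

site 2: 2368 ft = 0.38972 nmi.
Difference: 0.45000 − 0.38972 = 0.060 nmi.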